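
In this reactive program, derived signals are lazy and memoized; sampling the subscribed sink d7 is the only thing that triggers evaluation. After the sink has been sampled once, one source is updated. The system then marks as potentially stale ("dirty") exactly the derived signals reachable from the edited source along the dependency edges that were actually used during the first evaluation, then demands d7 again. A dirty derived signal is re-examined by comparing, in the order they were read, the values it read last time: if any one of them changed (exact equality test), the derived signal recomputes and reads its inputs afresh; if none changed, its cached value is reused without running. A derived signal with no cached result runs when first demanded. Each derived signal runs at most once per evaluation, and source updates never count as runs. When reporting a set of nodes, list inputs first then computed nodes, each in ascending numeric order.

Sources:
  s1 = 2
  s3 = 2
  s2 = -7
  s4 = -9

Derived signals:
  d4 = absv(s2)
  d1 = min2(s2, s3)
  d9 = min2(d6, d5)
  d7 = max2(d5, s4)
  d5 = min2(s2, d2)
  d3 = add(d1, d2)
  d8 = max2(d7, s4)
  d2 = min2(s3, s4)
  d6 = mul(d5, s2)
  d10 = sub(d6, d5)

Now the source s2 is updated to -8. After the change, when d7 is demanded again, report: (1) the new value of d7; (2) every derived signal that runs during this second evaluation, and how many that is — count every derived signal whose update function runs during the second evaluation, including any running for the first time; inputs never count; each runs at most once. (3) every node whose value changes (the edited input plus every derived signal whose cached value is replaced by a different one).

First demand of the output computes:
  d2 = min2(2, -9) = -9
  d5 = min2(-7, -9) = -9
  d7 = max2(-9, -9) = -9

After the edit, cleaning proceeds:
  d5: a read changed (s2 -7->-8) — executes, giving -9 — identical to its old value.
  d7: dirty, but its reads are unchanged (d5 unchanged, s4 unchanged); cached -9 stands.

Note the absorption at d5: it re-runs yet its value is the same, leaving the output's value untouched.

Demanding d7 again yields -9.
1 derived signals run: d5.
The nodes whose values change: s2.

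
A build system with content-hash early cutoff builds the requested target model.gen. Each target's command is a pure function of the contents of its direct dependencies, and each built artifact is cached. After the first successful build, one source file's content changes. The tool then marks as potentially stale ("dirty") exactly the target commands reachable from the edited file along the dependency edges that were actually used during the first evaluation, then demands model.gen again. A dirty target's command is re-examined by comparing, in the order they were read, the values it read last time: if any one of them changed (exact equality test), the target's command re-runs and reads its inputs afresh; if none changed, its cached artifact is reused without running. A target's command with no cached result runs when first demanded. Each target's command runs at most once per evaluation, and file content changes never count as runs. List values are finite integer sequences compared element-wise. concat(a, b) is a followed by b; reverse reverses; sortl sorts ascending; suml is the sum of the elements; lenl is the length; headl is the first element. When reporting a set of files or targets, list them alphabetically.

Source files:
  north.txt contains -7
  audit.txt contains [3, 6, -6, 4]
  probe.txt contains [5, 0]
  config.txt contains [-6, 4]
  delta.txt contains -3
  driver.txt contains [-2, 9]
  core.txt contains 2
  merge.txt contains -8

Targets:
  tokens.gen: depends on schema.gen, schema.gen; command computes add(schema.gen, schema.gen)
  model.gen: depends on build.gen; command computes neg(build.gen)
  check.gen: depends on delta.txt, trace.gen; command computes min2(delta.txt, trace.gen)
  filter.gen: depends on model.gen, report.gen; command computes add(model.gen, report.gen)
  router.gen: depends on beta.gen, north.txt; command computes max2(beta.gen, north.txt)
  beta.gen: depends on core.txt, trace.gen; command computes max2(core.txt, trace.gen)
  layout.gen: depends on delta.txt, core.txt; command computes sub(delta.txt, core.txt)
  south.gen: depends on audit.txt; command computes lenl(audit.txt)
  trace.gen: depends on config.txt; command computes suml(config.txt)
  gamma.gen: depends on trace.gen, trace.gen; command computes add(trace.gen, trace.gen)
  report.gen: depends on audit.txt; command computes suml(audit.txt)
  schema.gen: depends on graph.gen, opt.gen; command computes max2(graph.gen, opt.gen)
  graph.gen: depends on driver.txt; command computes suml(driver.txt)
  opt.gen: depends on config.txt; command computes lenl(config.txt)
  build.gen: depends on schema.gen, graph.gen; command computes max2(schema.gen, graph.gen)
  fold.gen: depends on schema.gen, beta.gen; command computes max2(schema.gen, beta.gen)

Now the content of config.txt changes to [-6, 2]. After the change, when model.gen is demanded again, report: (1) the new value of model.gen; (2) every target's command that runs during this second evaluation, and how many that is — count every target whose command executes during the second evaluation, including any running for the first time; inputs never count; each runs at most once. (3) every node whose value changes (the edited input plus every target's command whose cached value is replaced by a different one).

New value of model.gen: -7.
Target commands that run: opt.gen — 1 in total.
Values that change: config.txt.
Key observation: the change is absorbed at opt.gen — it re-runs but produces the same value, and the output's value is unchanged.

First evaluation (everything demanded from the output):
  graph.gen = suml([-2, 9]) = 7
  opt.gen = lenl([-6, 4]) = 2
  schema.gen = max2(7, 2) = 7
  build.gen = max2(7, 7) = 7
  model.gen = neg(7) = -7

Propagation after the edit:
  opt.gen: runs — config.txt [-6, 4]->[-6, 2]; result 2 (same value as before).
  schema.gen: checked — values it read are unchanged (graph.gen unchanged, opt.gen unchanged); reused cached 7 without running.
  build.gen: checked — values it read are unchanged (schema.gen unchanged, graph.gen unchanged); reused cached 7 without running.
  model.gen: checked — values it read are unchanged (build.gen unchanged); reused cached -7 without running.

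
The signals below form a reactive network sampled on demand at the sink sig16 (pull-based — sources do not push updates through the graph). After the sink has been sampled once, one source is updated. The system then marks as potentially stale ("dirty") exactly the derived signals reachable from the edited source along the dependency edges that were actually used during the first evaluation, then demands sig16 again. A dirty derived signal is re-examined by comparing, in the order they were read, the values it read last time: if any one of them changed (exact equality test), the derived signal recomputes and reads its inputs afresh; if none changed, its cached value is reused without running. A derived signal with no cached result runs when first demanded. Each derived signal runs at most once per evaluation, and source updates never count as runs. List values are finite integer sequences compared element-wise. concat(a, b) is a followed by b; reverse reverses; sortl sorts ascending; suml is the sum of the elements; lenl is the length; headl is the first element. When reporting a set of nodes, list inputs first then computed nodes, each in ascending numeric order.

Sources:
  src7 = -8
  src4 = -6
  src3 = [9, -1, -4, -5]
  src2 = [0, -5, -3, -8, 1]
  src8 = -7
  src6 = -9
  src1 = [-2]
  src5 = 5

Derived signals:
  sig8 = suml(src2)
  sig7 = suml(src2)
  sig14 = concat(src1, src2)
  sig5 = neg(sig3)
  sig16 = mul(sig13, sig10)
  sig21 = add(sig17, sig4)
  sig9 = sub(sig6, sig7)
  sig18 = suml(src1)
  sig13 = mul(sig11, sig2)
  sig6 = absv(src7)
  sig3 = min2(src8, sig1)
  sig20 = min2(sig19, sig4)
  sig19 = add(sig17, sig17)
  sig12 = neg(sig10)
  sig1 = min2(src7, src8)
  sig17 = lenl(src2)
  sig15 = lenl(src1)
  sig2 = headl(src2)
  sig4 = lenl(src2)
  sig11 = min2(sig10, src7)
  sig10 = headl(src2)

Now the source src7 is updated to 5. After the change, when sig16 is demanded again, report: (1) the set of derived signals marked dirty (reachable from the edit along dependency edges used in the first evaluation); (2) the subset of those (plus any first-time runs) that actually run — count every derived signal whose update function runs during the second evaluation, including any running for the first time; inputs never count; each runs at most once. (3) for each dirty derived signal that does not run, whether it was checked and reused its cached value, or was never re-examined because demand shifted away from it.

Dirty set: sig11, sig13, sig16.
Run set: sig11, sig13 (2 run).
Re-examined without running (cache reused): sig16.
The important point: sig13 recomputes to an identical value, and the output ends up unchanged.

Initial pass — values computed on the first demand:
  sig2 = headl([0, -5, -3, -8, 1]) = 0
  sig10 = headl([0, -5, -3, -8, 1]) = 0
  sig11 = min2(0, -8) = -8
  sig13 = mul(-8, 0) = 0
  sig16 = mul(0, 0) = 0

Second demand — change propagation:
  sig11: re-runs because src7 -8->5; new result 0.
  sig13: re-runs because sig11 -8->0; new result 0 (unchanged).
  sig16: re-examined; everything it read last time is the same (sig13 unchanged, sig10 unchanged) — cache 0 kept, no run.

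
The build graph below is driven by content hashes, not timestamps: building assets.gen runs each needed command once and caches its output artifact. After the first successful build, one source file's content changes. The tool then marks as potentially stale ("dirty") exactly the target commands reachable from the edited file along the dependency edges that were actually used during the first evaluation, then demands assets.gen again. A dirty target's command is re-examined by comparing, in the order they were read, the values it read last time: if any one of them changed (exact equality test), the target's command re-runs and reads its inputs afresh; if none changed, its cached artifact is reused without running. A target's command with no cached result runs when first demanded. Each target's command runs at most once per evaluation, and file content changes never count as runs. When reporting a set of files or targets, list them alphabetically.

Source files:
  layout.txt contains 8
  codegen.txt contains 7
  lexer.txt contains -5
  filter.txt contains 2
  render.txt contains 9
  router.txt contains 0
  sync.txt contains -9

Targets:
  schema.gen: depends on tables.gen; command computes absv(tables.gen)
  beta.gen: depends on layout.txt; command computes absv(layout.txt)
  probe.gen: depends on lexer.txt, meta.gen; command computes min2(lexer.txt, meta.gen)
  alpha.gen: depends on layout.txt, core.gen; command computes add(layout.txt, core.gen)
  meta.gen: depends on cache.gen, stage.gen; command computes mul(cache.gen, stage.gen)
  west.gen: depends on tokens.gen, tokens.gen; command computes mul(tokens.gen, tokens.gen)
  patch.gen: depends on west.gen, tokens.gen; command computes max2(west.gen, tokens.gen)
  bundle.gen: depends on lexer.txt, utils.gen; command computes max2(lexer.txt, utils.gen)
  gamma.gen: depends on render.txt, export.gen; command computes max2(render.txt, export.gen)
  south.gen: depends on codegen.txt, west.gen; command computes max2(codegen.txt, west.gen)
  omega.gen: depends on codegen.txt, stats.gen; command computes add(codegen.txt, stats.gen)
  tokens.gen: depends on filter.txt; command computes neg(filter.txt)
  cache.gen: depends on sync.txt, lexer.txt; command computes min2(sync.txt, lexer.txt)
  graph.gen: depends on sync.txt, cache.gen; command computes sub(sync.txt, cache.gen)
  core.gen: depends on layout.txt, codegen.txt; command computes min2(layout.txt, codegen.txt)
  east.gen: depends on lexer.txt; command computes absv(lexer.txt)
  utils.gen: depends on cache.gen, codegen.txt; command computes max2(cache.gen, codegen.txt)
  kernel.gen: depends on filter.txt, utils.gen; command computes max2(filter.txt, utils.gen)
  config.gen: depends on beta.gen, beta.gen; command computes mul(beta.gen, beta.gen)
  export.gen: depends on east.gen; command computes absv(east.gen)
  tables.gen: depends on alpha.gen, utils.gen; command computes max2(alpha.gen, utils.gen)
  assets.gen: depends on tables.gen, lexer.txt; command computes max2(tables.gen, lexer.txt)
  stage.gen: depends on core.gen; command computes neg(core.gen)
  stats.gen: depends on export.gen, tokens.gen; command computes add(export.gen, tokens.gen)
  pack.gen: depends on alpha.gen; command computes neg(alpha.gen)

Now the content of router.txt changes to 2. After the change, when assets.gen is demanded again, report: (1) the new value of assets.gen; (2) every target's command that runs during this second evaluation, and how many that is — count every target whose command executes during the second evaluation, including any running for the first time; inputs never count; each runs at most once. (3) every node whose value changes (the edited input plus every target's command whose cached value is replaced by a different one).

assets.gen now evaluates to 15.
Run set: none (0 run).
Changed values: router.txt.
The important point: nothing the output needs ever reads router.txt, so the edit is invisible to it.

Initial pass — values computed on the first demand:
  cache.gen = min2(-9, -5) = -9
  core.gen = min2(8, 7) = 7
  alpha.gen = add(8, 7) = 15
  utils.gen = max2(-9, 7) = 7
  tables.gen = max2(15, 7) = 15
  assets.gen = max2(15, -5) = 15

Second demand — change propagation:
  no demanded computation ever read router.txt, so the edit dirties nothing and nothing runs.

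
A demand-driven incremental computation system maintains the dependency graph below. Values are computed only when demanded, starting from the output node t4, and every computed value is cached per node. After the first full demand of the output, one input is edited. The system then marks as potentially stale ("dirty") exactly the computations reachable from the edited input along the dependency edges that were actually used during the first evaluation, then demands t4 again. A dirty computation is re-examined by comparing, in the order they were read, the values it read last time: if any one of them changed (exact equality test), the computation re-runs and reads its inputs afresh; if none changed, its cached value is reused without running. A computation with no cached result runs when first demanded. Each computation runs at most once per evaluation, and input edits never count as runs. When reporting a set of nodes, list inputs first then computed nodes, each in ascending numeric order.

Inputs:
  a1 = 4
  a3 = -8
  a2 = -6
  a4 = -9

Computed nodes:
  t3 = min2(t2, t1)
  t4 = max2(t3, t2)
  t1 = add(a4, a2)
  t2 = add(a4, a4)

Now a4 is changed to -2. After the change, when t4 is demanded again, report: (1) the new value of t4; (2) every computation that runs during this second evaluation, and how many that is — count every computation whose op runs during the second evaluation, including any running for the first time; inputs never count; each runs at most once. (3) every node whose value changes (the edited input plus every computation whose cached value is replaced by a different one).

First evaluation (everything demanded from the output):
  t1 = add(-9, -6) = -15
  t2 = add(-9, -9) = -18
  t3 = min2(-18, -15) = -18
  t4 = max2(-18, -18) = -18

Propagation after the edit:
  t1: runs — a4 -9->-2; result -8.
  t2: runs — a4 -9->-2; a4 -9->-2; result -4.
  t3: runs — t2 -18->-4; t1 -15->-8; result -8.
  t4: runs — t3 -18->-8; t2 -18->-4; result -4.

New value of t4: -4.
Computations that run: t1, t2, t3, t4 — 4 in total.
Values that change: a4, t1, t2, t3, t4.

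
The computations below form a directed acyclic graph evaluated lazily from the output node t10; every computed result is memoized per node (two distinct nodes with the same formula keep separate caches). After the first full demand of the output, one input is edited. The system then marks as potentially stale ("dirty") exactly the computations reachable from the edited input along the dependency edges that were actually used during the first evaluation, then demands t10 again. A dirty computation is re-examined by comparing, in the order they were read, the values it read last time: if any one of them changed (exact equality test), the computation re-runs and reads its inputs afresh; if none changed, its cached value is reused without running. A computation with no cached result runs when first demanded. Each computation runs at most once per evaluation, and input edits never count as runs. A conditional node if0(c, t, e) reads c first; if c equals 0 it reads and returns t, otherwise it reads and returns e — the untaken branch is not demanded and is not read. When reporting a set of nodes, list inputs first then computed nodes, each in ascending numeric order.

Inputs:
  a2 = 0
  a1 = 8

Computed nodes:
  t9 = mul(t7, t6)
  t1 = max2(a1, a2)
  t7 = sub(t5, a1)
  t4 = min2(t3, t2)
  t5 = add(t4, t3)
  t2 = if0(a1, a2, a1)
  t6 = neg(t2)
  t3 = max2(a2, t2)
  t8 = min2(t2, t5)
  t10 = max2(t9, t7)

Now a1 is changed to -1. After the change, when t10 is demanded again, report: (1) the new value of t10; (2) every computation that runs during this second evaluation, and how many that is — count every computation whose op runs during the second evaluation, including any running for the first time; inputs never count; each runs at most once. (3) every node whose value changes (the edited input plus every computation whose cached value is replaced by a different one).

Demanding t10 again yields 0.
8 computations run: t2, t3, t4, t5, t6, t7, t9, t10.
The nodes whose values change: a1, t2, t3, t4, t5, t6, t7, t9, t10.

First demand of the output computes:
  t2 = if0(a1=8 -> else branch a1) = 8
  t3 = max2(0, 8) = 8
  t4 = min2(8, 8) = 8
  t5 = add(8, 8) = 16
  t6 = neg(8) = -8
  t7 = sub(16, 8) = 8
  t9 = mul(8, -8) = -64
  t10 = max2(-64, 8) = 8

After the edit, cleaning proceeds:
  t2: a read changed (a1 8->-1; a1 8->-1) — executes, giving -1.
  t3: a read changed (t2 8->-1) — executes, giving 0.
  t4: a read changed (t3 8->0; t2 8->-1) — executes, giving -1.
  t5: a read changed (t4 8->-1; t3 8->0) — executes, giving -1.
  t6: a read changed (t2 8->-1) — executes, giving 1.
  t7: a read changed (t5 16->-1; a1 8->-1) — executes, giving 0.
  t9: a read changed (t7 8->0; t6 -8->1) — executes, giving 0.
  t10: a read changed (t9 -64->0; t7 8->0) — executes, giving 0.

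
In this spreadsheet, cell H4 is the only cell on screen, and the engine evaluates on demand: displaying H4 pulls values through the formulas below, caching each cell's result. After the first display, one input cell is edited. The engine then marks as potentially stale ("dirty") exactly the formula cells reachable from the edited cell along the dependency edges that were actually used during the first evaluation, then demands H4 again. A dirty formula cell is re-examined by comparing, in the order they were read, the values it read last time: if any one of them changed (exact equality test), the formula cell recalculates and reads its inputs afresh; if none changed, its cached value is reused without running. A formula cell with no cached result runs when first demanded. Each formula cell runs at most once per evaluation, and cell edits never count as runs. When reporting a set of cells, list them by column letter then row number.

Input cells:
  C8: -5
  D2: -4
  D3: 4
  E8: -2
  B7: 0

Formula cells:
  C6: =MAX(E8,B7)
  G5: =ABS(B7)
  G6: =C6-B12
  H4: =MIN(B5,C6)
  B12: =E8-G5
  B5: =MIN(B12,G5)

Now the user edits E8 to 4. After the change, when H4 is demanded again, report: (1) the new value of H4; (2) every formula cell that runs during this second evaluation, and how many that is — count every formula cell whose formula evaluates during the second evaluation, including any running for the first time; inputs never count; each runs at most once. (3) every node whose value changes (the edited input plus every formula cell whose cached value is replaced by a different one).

H4 now evaluates to 0.
Run set: B5, B12, C6, H4 (4 run).
Changed values: B5, B12, C6, E8, H4.

Initial pass — values computed on the first demand:
  C6 = MAX(-2, 0) = 0
  G5 = ABS(0) = 0
  B12 = -2 - 0 = -2
  B5 = MIN(-2, 0) = -2
  H4 = MIN(-2, 0) = -2

Second demand — change propagation:
  B12: re-runs because E8 -2->4; new result 4.
  B5: re-runs because B12 -2->4; new result 0.
  C6: re-runs because E8 -2->4; new result 4.
  H4: re-runs because B5 -2->0; C6 0->4; new result 0.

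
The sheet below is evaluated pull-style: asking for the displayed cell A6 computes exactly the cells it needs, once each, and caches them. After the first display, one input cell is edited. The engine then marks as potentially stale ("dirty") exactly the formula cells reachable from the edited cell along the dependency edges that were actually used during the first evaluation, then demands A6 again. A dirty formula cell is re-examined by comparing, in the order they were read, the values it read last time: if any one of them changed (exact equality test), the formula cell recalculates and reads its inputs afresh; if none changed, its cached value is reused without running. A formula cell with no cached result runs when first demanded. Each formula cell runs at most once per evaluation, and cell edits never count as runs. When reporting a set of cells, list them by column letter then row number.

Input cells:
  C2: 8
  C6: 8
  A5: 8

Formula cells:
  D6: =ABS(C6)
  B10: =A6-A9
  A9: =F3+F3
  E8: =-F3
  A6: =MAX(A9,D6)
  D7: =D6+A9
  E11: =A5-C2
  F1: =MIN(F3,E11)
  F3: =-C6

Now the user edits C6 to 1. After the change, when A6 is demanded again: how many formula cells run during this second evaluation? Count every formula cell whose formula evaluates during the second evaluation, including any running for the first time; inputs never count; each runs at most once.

First demand of the output computes:
  D6 = ABS(8) = 8
  F3 = -(8) = -8
  A9 = -8 + -8 = -16
  A6 = MAX(-16, 8) = 8

After the edit, cleaning proceeds:
  D6: a read changed (C6 8->1) — executes, giving 1.
  F3: a read changed (C6 8->1) — executes, giving -1.
  A9: a read changed (F3 -8->-1; F3 -8->-1) — executes, giving -2.
  A6: a read changed (A9 -16->-2; D6 8->1) — executes, giving 1.

4 formula cells run: A6, A9, D6, F3.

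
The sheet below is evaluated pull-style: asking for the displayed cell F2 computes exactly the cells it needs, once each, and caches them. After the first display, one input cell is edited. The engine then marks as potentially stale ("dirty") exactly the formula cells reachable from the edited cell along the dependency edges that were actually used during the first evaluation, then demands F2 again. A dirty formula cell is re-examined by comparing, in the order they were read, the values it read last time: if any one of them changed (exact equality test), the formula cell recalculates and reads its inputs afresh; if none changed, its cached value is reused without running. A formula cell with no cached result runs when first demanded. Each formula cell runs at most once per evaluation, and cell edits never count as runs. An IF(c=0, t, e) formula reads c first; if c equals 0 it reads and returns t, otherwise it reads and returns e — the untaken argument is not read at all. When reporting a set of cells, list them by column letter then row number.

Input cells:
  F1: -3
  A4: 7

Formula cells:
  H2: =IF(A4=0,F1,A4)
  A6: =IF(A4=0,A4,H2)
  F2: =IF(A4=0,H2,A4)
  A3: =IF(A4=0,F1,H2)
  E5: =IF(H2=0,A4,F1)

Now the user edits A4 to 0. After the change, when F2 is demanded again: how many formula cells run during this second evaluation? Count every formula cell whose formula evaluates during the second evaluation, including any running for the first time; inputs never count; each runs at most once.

First demand of the output computes:
  F2 = IF(A4=0: A4=7 -> else branch A4) = 7

After the edit, cleaning proceeds:
  H2: had never run; runs now, result -3.
  F2: a read changed (A4 7->0; A4 7->0) — executes, giving -3.

Note the branch switch — H2 had no cache and runs now for the first time.

2 formula cells run: F2, H2.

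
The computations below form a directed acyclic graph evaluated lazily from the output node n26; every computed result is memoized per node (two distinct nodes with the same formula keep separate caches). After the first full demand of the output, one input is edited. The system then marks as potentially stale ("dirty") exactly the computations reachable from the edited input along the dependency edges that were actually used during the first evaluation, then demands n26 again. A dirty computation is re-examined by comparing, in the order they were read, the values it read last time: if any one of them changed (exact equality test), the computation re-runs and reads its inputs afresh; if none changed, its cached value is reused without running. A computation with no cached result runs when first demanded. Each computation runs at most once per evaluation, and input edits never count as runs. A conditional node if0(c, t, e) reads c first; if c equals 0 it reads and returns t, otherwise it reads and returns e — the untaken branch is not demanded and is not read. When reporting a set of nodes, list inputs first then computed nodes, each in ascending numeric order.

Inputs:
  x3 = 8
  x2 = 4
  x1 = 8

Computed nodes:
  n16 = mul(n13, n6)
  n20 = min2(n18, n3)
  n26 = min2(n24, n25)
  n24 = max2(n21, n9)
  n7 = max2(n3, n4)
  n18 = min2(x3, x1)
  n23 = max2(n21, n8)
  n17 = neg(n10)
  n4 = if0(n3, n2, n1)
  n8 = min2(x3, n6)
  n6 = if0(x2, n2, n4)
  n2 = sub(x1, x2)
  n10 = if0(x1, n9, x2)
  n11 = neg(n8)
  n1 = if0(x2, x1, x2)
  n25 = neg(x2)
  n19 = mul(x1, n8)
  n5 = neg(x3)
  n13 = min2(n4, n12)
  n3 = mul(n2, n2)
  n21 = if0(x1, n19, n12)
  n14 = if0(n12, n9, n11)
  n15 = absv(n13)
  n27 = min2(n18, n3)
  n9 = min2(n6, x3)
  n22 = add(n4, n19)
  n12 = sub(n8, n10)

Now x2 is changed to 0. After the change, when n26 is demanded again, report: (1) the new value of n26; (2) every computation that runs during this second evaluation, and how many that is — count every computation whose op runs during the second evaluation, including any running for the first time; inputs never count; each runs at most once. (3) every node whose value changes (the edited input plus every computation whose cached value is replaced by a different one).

Demanding n26 again yields 0.
10 computations run: n2, n6, n8, n9, n10, n12, n21, n24, n25, n26.
The nodes whose values change: x2, n2, n6, n8, n9, n10, n12, n21, n24, n25, n26.
Note the branch switch — demand abandons n1, n3, n4, which are never re-examined.

First demand of the output computes:
  n1 = if0(x2=4 -> else branch x2) = 4
  n2 = sub(8, 4) = 4
  n3 = mul(4, 4) = 16
  n4 = if0(n3=16 -> else branch n1) = 4
  n6 = if0(x2=4 -> else branch n4) = 4
  n8 = min2(8, 4) = 4
  n9 = min2(4, 8) = 4
  n10 = if0(x1=8 -> else branch x2) = 4
  n12 = sub(4, 4) = 0
  n21 = if0(x1=8 -> else branch n12) = 0
  n24 = max2(0, 4) = 4
  n25 = neg(4) = -4
  n26 = min2(4, -4) = -4

After the edit, cleaning proceeds:
  n1: stays stale; no demand reaches it after the flip.
  n2: a read changed (x2 4->0) — executes, giving 8.
  n3: stays stale; no demand reaches it after the flip.
  n4: stays stale; no demand reaches it after the flip.
  n6: a read changed (x2 4->0) — executes, giving 8.
  n8: a read changed (n6 4->8) — executes, giving 8.
  n9: a read changed (n6 4->8) — executes, giving 8.
  n10: a read changed (x2 4->0) — executes, giving 0.
  n12: a read changed (n8 4->8; n10 4->0) — executes, giving 8.
  n21: a read changed (n12 0->8) — executes, giving 8.
  n24: a read changed (n21 0->8; n9 4->8) — executes, giving 8.
  n25: a read changed (x2 4->0) — executes, giving 0.
  n26: a read changed (n24 4->8; n25 -4->0) — executes, giving 0.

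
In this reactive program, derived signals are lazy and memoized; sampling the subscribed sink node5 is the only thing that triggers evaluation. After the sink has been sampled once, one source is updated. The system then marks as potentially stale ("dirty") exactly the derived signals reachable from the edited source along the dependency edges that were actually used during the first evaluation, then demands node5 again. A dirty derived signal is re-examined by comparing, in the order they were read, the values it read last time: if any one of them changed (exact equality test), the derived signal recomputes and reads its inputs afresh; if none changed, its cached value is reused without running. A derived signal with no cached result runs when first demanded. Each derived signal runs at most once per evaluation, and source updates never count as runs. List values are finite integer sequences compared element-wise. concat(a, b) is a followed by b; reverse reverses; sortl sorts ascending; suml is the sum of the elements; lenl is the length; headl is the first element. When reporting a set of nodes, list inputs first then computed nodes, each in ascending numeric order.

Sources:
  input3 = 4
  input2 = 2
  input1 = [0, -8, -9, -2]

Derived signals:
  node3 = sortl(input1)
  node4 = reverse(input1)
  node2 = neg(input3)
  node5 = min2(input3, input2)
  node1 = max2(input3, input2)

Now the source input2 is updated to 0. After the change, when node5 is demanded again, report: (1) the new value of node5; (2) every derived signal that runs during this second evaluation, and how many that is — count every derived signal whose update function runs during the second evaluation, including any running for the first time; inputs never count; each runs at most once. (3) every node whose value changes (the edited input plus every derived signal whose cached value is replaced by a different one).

First demand of the output computes:
  node5 = min2(4, 2) = 2

After the edit, cleaning proceeds:
  node5: a read changed (input2 2->0) — executes, giving 0.

Demanding node5 again yields 0.
1 derived signals run: node5.
The nodes whose values change: input2, node5.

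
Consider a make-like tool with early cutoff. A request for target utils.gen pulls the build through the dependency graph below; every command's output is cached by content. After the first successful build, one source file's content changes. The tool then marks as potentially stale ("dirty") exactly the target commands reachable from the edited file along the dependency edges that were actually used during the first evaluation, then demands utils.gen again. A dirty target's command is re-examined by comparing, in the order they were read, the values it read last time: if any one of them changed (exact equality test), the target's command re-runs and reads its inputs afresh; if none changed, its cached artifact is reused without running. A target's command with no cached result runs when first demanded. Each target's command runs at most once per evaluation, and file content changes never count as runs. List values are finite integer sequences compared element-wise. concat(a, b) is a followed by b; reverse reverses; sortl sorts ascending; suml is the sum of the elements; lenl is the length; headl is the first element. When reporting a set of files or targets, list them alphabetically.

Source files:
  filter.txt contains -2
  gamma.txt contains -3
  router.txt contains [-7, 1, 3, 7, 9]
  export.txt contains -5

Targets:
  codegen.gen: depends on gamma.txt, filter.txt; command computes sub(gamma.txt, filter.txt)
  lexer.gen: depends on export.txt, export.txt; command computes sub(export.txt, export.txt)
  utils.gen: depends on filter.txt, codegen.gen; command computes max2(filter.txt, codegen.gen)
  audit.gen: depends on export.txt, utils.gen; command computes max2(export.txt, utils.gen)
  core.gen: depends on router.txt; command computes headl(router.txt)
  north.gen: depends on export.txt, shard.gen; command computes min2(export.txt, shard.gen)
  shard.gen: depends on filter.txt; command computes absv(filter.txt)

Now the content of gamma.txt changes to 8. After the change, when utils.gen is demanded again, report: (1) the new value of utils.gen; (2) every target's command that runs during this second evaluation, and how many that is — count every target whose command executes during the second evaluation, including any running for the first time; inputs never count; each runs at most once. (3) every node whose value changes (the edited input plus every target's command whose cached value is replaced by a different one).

First demand of the output computes:
  codegen.gen = sub(-3, -2) = -1
  utils.gen = max2(-2, -1) = -1

After the edit, cleaning proceeds:
  codegen.gen: a read changed (gamma.txt -3->8) — executes, giving 10.
  utils.gen: a read changed (codegen.gen -1->10) — executes, giving 10.

Demanding utils.gen again yields 10.
2 target commands run: codegen.gen, utils.gen.
The nodes whose values change: codegen.gen, gamma.txt, utils.gen.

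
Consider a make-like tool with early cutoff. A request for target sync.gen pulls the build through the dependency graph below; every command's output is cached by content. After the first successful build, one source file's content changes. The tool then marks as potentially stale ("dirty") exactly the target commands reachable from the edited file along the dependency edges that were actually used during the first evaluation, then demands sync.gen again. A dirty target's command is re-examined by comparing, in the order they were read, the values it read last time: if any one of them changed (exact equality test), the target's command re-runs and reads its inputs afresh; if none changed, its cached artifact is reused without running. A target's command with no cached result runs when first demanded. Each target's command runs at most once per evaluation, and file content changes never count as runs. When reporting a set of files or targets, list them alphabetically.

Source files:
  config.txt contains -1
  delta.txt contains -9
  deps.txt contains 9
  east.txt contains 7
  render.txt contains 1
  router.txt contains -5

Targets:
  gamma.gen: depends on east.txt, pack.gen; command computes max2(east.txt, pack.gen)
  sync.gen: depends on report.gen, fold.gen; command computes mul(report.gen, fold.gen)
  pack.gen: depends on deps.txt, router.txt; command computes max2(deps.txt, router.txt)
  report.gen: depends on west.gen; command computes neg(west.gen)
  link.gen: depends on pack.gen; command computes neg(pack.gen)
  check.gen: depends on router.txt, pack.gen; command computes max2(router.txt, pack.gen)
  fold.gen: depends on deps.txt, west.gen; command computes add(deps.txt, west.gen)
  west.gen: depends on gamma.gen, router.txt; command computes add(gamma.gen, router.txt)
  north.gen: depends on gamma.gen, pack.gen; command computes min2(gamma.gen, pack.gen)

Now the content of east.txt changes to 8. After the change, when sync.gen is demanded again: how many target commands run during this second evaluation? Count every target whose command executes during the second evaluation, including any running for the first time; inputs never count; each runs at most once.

1 target commands run: gamma.gen.
Note the absorption at gamma.gen: it re-runs yet its value is the same, leaving the output's value untouched.

First demand of the output computes:
  pack.gen = max2(9, -5) = 9
  gamma.gen = max2(7, 9) = 9
  west.gen = add(9, -5) = 4
  fold.gen = add(9, 4) = 13
  report.gen = neg(4) = -4
  sync.gen = mul(-4, 13) = -52

After the edit, cleaning proceeds:
  gamma.gen: a read changed (east.txt 7->8) — executes, giving 9 — identical to its old value.
  west.gen: dirty, but its reads are unchanged (gamma.gen unchanged, router.txt unchanged); cached 4 stands.
  fold.gen: dirty, but its reads are unchanged (deps.txt unchanged, west.gen unchanged); cached 13 stands.
  report.gen: dirty, but its reads are unchanged (west.gen unchanged); cached -4 stands.
  sync.gen: dirty, but its reads are unchanged (report.gen unchanged, fold.gen unchanged); cached -52 stands.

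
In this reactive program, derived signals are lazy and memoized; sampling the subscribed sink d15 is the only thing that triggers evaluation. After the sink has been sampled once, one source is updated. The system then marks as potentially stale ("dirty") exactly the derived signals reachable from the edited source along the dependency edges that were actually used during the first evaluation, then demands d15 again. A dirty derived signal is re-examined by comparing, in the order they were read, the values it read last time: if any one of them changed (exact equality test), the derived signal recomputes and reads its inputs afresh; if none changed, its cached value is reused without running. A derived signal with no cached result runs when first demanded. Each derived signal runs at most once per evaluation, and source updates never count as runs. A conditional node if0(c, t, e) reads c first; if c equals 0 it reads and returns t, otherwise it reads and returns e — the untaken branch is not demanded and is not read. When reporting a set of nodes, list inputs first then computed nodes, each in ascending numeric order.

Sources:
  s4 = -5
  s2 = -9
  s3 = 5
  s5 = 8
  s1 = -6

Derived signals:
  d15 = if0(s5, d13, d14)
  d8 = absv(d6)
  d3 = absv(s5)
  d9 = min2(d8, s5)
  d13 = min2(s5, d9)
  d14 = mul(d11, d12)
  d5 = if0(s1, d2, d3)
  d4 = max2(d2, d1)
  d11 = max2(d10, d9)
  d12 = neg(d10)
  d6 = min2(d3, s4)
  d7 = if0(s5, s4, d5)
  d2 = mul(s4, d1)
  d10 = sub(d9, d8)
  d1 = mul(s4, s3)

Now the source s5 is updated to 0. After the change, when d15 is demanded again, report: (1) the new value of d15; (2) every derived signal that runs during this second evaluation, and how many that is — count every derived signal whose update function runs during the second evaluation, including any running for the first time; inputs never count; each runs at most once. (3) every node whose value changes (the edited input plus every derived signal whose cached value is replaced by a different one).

Demanding d15 again yields 0.
5 derived signals run: d3, d6, d9, d13, d15.
The nodes whose values change: s5, d3, d9.
Note the branch switch — demand abandons d10, d11, d12, d14, which are never re-examined.

First demand of the output computes:
  d3 = absv(8) = 8
  d6 = min2(8, -5) = -5
  d8 = absv(-5) = 5
  d9 = min2(5, 8) = 5
  d10 = sub(5, 5) = 0
  d11 = max2(0, 5) = 5
  d12 = neg(0) = 0
  d14 = mul(5, 0) = 0
  d15 = if0(s5=8 -> else branch d14) = 0

After the edit, cleaning proceeds:
  d3: a read changed (s5 8->0) — executes, giving 0.
  d6: a read changed (d3 8->0) — executes, giving -5 — identical to its old value.
  d8: dirty, but its reads are unchanged (d6 unchanged); cached 5 stands.
  d9: a read changed (s5 8->0) — executes, giving 0.
  d10: stays stale; no demand reaches it after the flip.
  d11: stays stale; no demand reaches it after the flip.
  d12: stays stale; no demand reaches it after the flip.
  d13: had never run; runs now, result 0.
  d14: stays stale; no demand reaches it after the flip.
  d15: a read changed (s5 8->0) — executes, giving 0 — identical to its old value.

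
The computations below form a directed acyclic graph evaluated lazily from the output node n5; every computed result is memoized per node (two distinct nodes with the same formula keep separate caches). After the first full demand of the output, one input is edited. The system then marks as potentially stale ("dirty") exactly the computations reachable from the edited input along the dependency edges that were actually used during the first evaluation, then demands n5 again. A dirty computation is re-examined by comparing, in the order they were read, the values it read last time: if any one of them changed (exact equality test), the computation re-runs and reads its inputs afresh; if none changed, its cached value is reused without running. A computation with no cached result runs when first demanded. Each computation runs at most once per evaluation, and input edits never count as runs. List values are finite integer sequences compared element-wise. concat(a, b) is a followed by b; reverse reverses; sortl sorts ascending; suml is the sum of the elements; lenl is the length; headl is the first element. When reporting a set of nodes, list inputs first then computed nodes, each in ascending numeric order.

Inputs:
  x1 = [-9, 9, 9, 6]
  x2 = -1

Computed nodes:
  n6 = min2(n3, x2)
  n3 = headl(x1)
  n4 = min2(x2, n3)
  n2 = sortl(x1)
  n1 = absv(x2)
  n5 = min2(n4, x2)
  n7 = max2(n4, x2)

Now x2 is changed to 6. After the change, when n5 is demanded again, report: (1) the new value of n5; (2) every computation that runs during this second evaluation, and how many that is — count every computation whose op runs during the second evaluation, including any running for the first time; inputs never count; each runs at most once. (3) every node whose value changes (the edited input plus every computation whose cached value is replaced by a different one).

Demanding n5 again yields -9.
2 computations run: n4, n5.
The nodes whose values change: x2.

First demand of the output computes:
  n3 = headl([-9, 9, 9, 6]) = -9
  n4 = min2(-1, -9) = -9
  n5 = min2(-9, -1) = -9

After the edit, cleaning proceeds:
  n4: a read changed (x2 -1->6) — executes, giving -9 — identical to its old value.
  n5: a read changed (x2 -1->6) — executes, giving -9 — identical to its old value.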